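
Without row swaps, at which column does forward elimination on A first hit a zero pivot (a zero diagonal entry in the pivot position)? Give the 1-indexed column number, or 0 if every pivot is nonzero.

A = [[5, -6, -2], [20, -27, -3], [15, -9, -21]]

first zero-pivot column = 3

Naive forward elimination:
R2 <- R2 - (4)*R1:  [  0  -3   5 ]
R3 <- R3 - (3)*R1:  [   0    9  -15 ]
R3 <- R3 - (-3)*R2:  [ 0  0  0 ]
Matrix at this point:
[ 5  -6  -2 ]
[ 0  -3   5 ]
[ 0   0   0 ]
Pivot entry (3,3) in the last row is zero and there are no rows below to swap with -> zero pivot in column 3 (A is singular).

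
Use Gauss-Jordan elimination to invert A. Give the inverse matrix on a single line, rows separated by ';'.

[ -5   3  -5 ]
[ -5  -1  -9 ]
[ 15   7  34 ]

inverse = [29/60 -137/60 -8/15; 7/12 -19/12 -1/3; -1/3 4/3 1/3]

Gauss-Jordan on [A | I]:
R1 <- (1/-5)*R1:  [    1  -3/5     1  |  -1/5     0     0 ]
R2 <- R2 - (-5)*R1:  [  0  -4  -4  |  -1   1   0 ]
R3 <- R3 - (15)*R1:  [  0  16  19  |   3   0   1 ]
R2 <- (1/-4)*R2:  [    0     1     1  |   1/4  -1/4     0 ]
R1 <- R1 - (-3/5)*R2:  [     1      0    8/5  |  -1/20  -3/20      0 ]
R3 <- R3 - (16)*R2:  [  0   0   3  |  -1   4   1 ]
R3 <- (1/3)*R3:  [    0     0     1  |  -1/3   4/3   1/3 ]
R1 <- R1 - (8/5)*R3:  [       1        0        0  |    29/60  -137/60    -8/15 ]
R2 <- R2 - (1)*R3:  [      0       1       0  |    7/12  -19/12    -1/3 ]
Right block of [I | A^{-1}] is the inverse:
[ 29/60  -137/60  -8/15 ]
[  7/12   -19/12   -1/3 ]
[  -1/3      4/3    1/3 ]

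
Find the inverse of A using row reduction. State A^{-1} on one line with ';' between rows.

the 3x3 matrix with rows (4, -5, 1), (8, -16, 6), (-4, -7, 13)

Gauss-Jordan on [A | I]:
R1 <- (1/4)*R1:  [    1  -5/4   1/4  |   1/4     0     0 ]
R2 <- R2 - (8)*R1:  [  0  -6   4  |  -2   1   0 ]
R3 <- R3 - (-4)*R1:  [   0  -12   14  |    1    0    1 ]
R2 <- (1/-6)*R2:  [    0     1  -2/3  |   1/3  -1/6     0 ]
R1 <- R1 - (-5/4)*R2:  [     1      0  -7/12  |    2/3  -5/24      0 ]
R3 <- R3 - (-12)*R2:  [  0   0   6  |   5  -2   1 ]
R3 <- (1/6)*R3:  [    0     0     1  |   5/6  -1/3   1/6 ]
R1 <- R1 - (-7/12)*R3:  [      1       0       0  |   83/72  -29/72    7/72 ]
R2 <- R2 - (-2/3)*R3:  [     0      1      0  |    8/9  -7/18    1/9 ]
Right block of [I | A^{-1}] is the inverse:
[ 83/72  -29/72  7/72 ]
[   8/9   -7/18   1/9 ]
[   5/6    -1/3   1/6 ]

inverse = [83/72 -29/72 7/72; 8/9 -7/18 1/9; 5/6 -1/3 1/6]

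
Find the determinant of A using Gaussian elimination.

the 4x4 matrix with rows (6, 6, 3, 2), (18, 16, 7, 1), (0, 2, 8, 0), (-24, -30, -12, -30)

Forward elimination:
R2 <- R2 - (3)*R1:  [  0  -2  -2  -5 ]
R4 <- R4 - (-4)*R1:  [   0   -6    0  -22 ]
R3 <- R3 - (-1)*R2:  [  0   0   6  -5 ]
R4 <- R4 - (3)*R2:  [  0   0   6  -7 ]
R4 <- R4 - (1)*R3:  [  0   0   0  -2 ]
Upper-triangular form:
[ 6   6   3   2 ]
[ 0  -2  -2  -5 ]
[ 0   0   6  -5 ]
[ 0   0   0  -2 ]
det(A) = (-1)^0 * (6) * (-2) * (6) * (-2) = 144  (0 row swaps -> sign +1)

det(A) = 144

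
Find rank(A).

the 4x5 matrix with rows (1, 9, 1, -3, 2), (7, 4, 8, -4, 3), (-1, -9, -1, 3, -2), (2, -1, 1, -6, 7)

rank(A) = 3

Row reduction:
R2 <- R2 - (7)*R1:  [   0  -59    1   17  -11 ]
R3 <- R3 - (-1)*R1:  [ 0  0  0  0  0 ]
R4 <- R4 - (2)*R1:  [   0  -19   -1    0    3 ]
R4 <- R4 - (19/59)*R2:  [       0        0   -78/59  -323/59   386/59 ]
R3 <-> R4   (pivot in column 3 was zero)
[ 1    9       1       -3       2 ]
[ 0  -59       1       17     -11 ]
[ 0    0  -78/59  -323/59  386/59 ]
[ 0    0       0        0       0 ]
Row echelon form:
[ 1    9       1       -3       2 ]
[ 0  -59       1       17     -11 ]
[ 0    0  -78/59  -323/59  386/59 ]
[ 0    0       0        0       0 ]
Nonzero rows / pivot columns: 3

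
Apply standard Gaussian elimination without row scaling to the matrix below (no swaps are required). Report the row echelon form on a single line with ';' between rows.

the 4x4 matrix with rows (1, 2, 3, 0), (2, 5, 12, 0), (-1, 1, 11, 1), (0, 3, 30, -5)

Forward elimination:
R2 <- R2 - (2)*R1:  [ 0  1  6  0 ]
R3 <- R3 - (-1)*R1:  [  0   3  14   1 ]
R3 <- R3 - (3)*R2:  [  0   0  -4   1 ]
R4 <- R4 - (3)*R2:  [  0   0  12  -5 ]
R4 <- R4 - (-3)*R3:  [  0   0   0  -2 ]
Row echelon form:
[ 1  2   3   0 ]
[ 0  1   6   0 ]
[ 0  0  -4   1 ]
[ 0  0   0  -2 ]

REF = [1 2 3 0; 0 1 6 0; 0 0 -4 1; 0 0 0 -2]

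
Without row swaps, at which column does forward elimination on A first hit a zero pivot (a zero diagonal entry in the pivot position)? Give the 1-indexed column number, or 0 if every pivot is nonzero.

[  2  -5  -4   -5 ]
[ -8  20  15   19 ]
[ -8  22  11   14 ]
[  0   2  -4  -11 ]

Naive forward elimination:
R2 <- R2 - (-4)*R1:  [  0   0  -1  -1 ]
R3 <- R3 - (-4)*R1:  [  0   2  -5  -6 ]
Matrix at this point:
[ 2  -5  -4   -5 ]
[ 0   0  -1   -1 ]
[ 0   2  -5   -6 ]
[ 0   2  -4  -11 ]
Pivot entry (2,2) is zero but row 3 has 2 in column 2 -> naive elimination stops; a row interchange (e.g. R2 <-> R3) would be required here.

first zero-pivot column = 2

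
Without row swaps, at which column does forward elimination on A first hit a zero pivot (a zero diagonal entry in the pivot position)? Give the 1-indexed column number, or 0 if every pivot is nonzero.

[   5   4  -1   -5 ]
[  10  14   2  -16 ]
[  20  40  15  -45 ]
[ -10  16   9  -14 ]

Naive forward elimination:
R2 <- R2 - (2)*R1:  [  0   6   4  -6 ]
R3 <- R3 - (4)*R1:  [   0   24   19  -25 ]
R4 <- R4 - (-2)*R1:  [   0   24    7  -24 ]
R3 <- R3 - (4)*R2:  [  0   0   3  -1 ]
R4 <- R4 - (4)*R2:  [  0   0  -9   0 ]
R4 <- R4 - (-3)*R3:  [  0   0   0  -3 ]
All pivots nonzero; naive elimination completes without hitting a zero pivot.

first zero-pivot column = 0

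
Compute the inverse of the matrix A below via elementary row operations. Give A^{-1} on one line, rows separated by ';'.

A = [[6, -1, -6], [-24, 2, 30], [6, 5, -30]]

Gauss-Jordan on [A | I]:
R1 <- (1/6)*R1:  [    1  -1/6    -1  |   1/6     0     0 ]
R2 <- R2 - (-24)*R1:  [  0  -2   6  |   4   1   0 ]
R3 <- R3 - (6)*R1:  [   0    6  -24  |   -1    0    1 ]
R2 <- (1/-2)*R2:  [    0     1    -3  |    -2  -1/2     0 ]
R1 <- R1 - (-1/6)*R2:  [     1      0   -3/2  |   -1/6  -1/12      0 ]
R3 <- R3 - (6)*R2:  [  0   0  -6  |  11   3   1 ]
R3 <- (1/-6)*R3:  [     0      0      1  |  -11/6   -1/2   -1/6 ]
R1 <- R1 - (-3/2)*R3:  [      1       0       0  |  -35/12    -5/6    -1/4 ]
R2 <- R2 - (-3)*R3:  [     0      1      0  |  -15/2     -2   -1/2 ]
Right block of [I | A^{-1}] is the inverse:
[ -35/12  -5/6  -1/4 ]
[  -15/2    -2  -1/2 ]
[  -11/6  -1/2  -1/6 ]

inverse = [-35/12 -5/6 -1/4; -15/2 -2 -1/2; -11/6 -1/2 -1/6]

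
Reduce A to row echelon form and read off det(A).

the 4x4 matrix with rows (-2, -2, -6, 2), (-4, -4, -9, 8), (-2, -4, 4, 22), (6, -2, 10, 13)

Forward elimination:
R2 <- R2 - (2)*R1:  [ 0  0  3  4 ]
R3 <- R3 - (1)*R1:  [  0  -2  10  20 ]
R4 <- R4 - (-3)*R1:  [  0  -8  -8  19 ]
R2 <-> R3   (pivot in column 2 was zero)
[ -2  -2  -6   2 ]
[  0  -2  10  20 ]
[  0   0   3   4 ]
[  0  -8  -8  19 ]
R4 <- R4 - (4)*R2:  [   0    0  -48  -61 ]
R4 <- R4 - (-16)*R3:  [ 0  0  0  3 ]
Upper-triangular form:
[ -2  -2  -6   2 ]
[  0  -2  10  20 ]
[  0   0   3   4 ]
[  0   0   0   3 ]
det(A) = (-1)^1 * (-2) * (-2) * (3) * (3) = -36  (1 row swap -> sign -1)

det(A) = -36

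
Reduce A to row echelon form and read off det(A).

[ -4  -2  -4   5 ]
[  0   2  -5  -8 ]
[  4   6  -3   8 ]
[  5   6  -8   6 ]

Forward elimination:
R3 <- R3 - (-1)*R1:  [  0   4  -7  13 ]
R4 <- R4 - (-5/4)*R1:  [    0   7/2   -13  49/4 ]
R3 <- R3 - (2)*R2:  [  0   0   3  29 ]
R4 <- R4 - (7/4)*R2:  [     0      0  -17/4  105/4 ]
R4 <- R4 - (-17/12)*R3:  [     0      0      0  202/3 ]
Upper-triangular form:
[ -4  -2  -4      5 ]
[  0   2  -5     -8 ]
[  0   0   3     29 ]
[  0   0   0  202/3 ]
det(A) = (-1)^0 * (-4) * (2) * (3) * (202/3) = -1616  (0 row swaps -> sign +1)

det(A) = -1616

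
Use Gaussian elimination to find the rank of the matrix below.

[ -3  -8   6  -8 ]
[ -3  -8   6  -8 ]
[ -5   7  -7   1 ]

Row reduction:
R2 <- R2 - (1)*R1:  [ 0  0  0  0 ]
R3 <- R3 - (5/3)*R1:  [    0  61/3   -17  43/3 ]
R2 <-> R3   (pivot in column 2 was zero)
[ -3    -8    6    -8 ]
[  0  61/3  -17  43/3 ]
[  0     0    0     0 ]
Row echelon form:
[ -3    -8    6    -8 ]
[  0  61/3  -17  43/3 ]
[  0     0    0     0 ]
Nonzero rows / pivot columns: 2

rank(A) = 2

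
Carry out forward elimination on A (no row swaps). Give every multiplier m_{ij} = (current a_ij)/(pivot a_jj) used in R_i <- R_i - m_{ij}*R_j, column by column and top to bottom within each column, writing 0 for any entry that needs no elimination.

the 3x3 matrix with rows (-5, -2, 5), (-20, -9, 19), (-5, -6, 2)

Forward elimination:
R2 <- R2 - (4)*R1:  [  0  -1  -1 ]
R3 <- R3 - (1)*R1:  [  0  -4  -3 ]
R3 <- R3 - (4)*R2:  [ 0  0  1 ]
Multipliers (in order of application): m_{21} = 4, m_{31} = 1, m_{32} = 4

multipliers: 4, 1, 4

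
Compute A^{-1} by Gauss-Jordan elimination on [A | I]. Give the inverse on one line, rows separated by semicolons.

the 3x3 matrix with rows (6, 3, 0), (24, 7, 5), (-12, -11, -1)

inverse = [4/15 1/60 1/12; -1/5 -1/30 -1/6; -1 1/6 -1/6]

Gauss-Jordan on [A | I]:
R1 <- (1/6)*R1:  [   1  1/2    0  |  1/6    0    0 ]
R2 <- R2 - (24)*R1:  [  0  -5   5  |  -4   1   0 ]
R3 <- R3 - (-12)*R1:  [  0  -5  -1  |   2   0   1 ]
R2 <- (1/-5)*R2:  [    0     1    -1  |   4/5  -1/5     0 ]
R1 <- R1 - (1/2)*R2:  [     1      0    1/2  |  -7/30   1/10      0 ]
R3 <- R3 - (-5)*R2:  [  0   0  -6  |   6  -1   1 ]
R3 <- (1/-6)*R3:  [    0     0     1  |    -1   1/6  -1/6 ]
R1 <- R1 - (1/2)*R3:  [    1     0     0  |  4/15  1/60  1/12 ]
R2 <- R2 - (-1)*R3:  [     0      1      0  |   -1/5  -1/30   -1/6 ]
Right block of [I | A^{-1}] is the inverse:
[ 4/15   1/60  1/12 ]
[ -1/5  -1/30  -1/6 ]
[   -1    1/6  -1/6 ]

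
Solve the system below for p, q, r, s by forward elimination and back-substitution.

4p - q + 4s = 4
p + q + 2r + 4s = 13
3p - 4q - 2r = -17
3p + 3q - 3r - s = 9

Forward elimination on [A|b]:
R2 <- R2 - (1/4)*R1:  [   0  5/4    2    3   12 ]
R3 <- R3 - (3/4)*R1:  [     0  -13/4     -2     -3    -20 ]
R4 <- R4 - (3/4)*R1:  [    0  15/4    -3    -4     6 ]
R3 <- R3 - (-13/5)*R2:  [    0     0  16/5  24/5  56/5 ]
R4 <- R4 - (3)*R2:  [   0    0   -9  -13  -30 ]
R4 <- R4 - (-45/16)*R3:  [   0    0    0  1/2  3/2 ]
Row echelon form:
[ 4   -1     0     4  |     4 ]
[ 0  5/4     2     3  |    12 ]
[ 0    0  16/5  24/5  |  56/5 ]
[ 0    0     0   1/2  |   3/2 ]
Back-substitution:
s = (3/2) / (1/2) = 3
r = (56/5 - (24/5)*(3)) / (16/5) = -1
q = (12 - (2)*(-1) - (3)*(3)) / (5/4) = 4
p = (4 - (-1)*(4) - (4)*(3)) / 4 = -1

(-1, 4, -1, 3)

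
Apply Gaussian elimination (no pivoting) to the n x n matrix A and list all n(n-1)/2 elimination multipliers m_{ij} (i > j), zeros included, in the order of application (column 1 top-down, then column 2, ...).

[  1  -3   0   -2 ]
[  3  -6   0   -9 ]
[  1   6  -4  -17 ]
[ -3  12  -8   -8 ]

multipliers: 3, 1, -3, 3, 1, 2

Forward elimination:
R2 <- R2 - (3)*R1:  [  0   3   0  -3 ]
R3 <- R3 - (1)*R1:  [   0    9   -4  -15 ]
R4 <- R4 - (-3)*R1:  [   0    3   -8  -14 ]
R3 <- R3 - (3)*R2:  [  0   0  -4  -6 ]
R4 <- R4 - (1)*R2:  [   0    0   -8  -11 ]
R4 <- R4 - (2)*R3:  [ 0  0  0  1 ]
Multipliers (in order of application): m_{21} = 3, m_{31} = 1, m_{41} = -3, m_{32} = 3, m_{42} = 1, m_{43} = 2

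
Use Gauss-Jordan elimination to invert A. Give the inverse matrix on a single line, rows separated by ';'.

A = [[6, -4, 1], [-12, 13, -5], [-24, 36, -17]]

inverse = [41/30 16/15 -7/30; 14/5 13/5 -3/5; 4 4 -1]

Gauss-Jordan on [A | I]:
R1 <- (1/6)*R1:  [    1  -2/3   1/6  |   1/6     0     0 ]
R2 <- R2 - (-12)*R1:  [  0   5  -3  |   2   1   0 ]
R3 <- R3 - (-24)*R1:  [   0   20  -13  |    4    0    1 ]
R2 <- (1/5)*R2:  [    0     1  -3/5  |   2/5   1/5     0 ]
R1 <- R1 - (-2/3)*R2:  [     1      0  -7/30  |  13/30   2/15      0 ]
R3 <- R3 - (20)*R2:  [  0   0  -1  |  -4  -4   1 ]
R3 <- (1/-1)*R3:  [  0   0   1  |   4   4  -1 ]
R1 <- R1 - (-7/30)*R3:  [     1      0      0  |  41/30  16/15  -7/30 ]
R2 <- R2 - (-3/5)*R3:  [    0     1     0  |  14/5  13/5  -3/5 ]
Right block of [I | A^{-1}] is the inverse:
[ 41/30  16/15  -7/30 ]
[  14/5   13/5   -3/5 ]
[     4      4     -1 ]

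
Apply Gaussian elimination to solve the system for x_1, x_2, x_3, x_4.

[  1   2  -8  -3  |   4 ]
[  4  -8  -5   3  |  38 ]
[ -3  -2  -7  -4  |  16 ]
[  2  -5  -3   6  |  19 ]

Forward elimination on [A|b]:
R2 <- R2 - (4)*R1:  [   0  -16   27   15   22 ]
R3 <- R3 - (-3)*R1:  [   0    4  -31  -13   28 ]
R4 <- R4 - (2)*R1:  [  0  -9  13  12  11 ]
R3 <- R3 - (-1/4)*R2:  [     0      0  -97/4  -37/4   67/2 ]
R4 <- R4 - (9/16)*R2:  [      0       0  -35/16   57/16   -11/8 ]
R4 <- R4 - (35/388)*R3:  [        0         0         0   853/194  -853/194 ]
Row echelon form:
[ 1    2     -8       -3  |         4 ]
[ 0  -16     27       15  |        22 ]
[ 0    0  -97/4    -37/4  |      67/2 ]
[ 0    0      0  853/194  |  -853/194 ]
Back-substitution:
x_4 = (-853/194) / (853/194) = -1
x_3 = (67/2 - (-37/4)*(-1)) / (-97/4) = -1
x_2 = (22 - (27)*(-1) - (15)*(-1)) / -16 = -4
x_1 = (4 - (2)*(-4) - (-8)*(-1) - (-3)*(-1)) / 1 = 1

(1, -4, -1, -1)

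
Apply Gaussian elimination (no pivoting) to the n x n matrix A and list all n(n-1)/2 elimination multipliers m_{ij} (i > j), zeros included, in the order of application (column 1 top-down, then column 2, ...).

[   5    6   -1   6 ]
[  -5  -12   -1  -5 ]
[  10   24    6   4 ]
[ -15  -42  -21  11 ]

multipliers: -1, 2, -3, -2, 4, -4

Forward elimination:
R2 <- R2 - (-1)*R1:  [  0  -6  -2   1 ]
R3 <- R3 - (2)*R1:  [  0  12   8  -8 ]
R4 <- R4 - (-3)*R1:  [   0  -24  -24   29 ]
R3 <- R3 - (-2)*R2:  [  0   0   4  -6 ]
R4 <- R4 - (4)*R2:  [   0    0  -16   25 ]
R4 <- R4 - (-4)*R3:  [ 0  0  0  1 ]
Multipliers (in order of application): m_{21} = -1, m_{31} = 2, m_{41} = -3, m_{32} = -2, m_{42} = 4, m_{43} = -4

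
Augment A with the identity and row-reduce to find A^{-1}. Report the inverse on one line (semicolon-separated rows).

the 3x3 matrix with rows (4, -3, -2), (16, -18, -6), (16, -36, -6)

inverse = [-3/4 3/8 -1/8; 0 1/18 -1/18; -2 2/3 -1/6]

Gauss-Jordan on [A | I]:
R1 <- (1/4)*R1:  [    1  -3/4  -1/2  |   1/4     0     0 ]
R2 <- R2 - (16)*R1:  [  0  -6   2  |  -4   1   0 ]
R3 <- R3 - (16)*R1:  [   0  -24    2  |   -4    0    1 ]
R2 <- (1/-6)*R2:  [    0     1  -1/3  |   2/3  -1/6     0 ]
R1 <- R1 - (-3/4)*R2:  [    1     0  -3/4  |   3/4  -1/8     0 ]
R3 <- R3 - (-24)*R2:  [  0   0  -6  |  12  -4   1 ]
R3 <- (1/-6)*R3:  [    0     0     1  |    -2   2/3  -1/6 ]
R1 <- R1 - (-3/4)*R3:  [    1     0     0  |  -3/4   3/8  -1/8 ]
R2 <- R2 - (-1/3)*R3:  [     0      1      0  |      0   1/18  -1/18 ]
Right block of [I | A^{-1}] is the inverse:
[ -3/4   3/8   -1/8 ]
[    0  1/18  -1/18 ]
[   -2   2/3   -1/6 ]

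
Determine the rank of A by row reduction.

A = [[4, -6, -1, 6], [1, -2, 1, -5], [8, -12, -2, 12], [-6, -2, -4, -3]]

rank(A) = 3

Row reduction:
R2 <- R2 - (1/4)*R1:  [     0   -1/2    5/4  -13/2 ]
R3 <- R3 - (2)*R1:  [ 0  0  0  0 ]
R4 <- R4 - (-3/2)*R1:  [     0    -11  -11/2      6 ]
R4 <- R4 - (22)*R2:  [   0    0  -33  149 ]
R3 <-> R4   (pivot in column 3 was zero)
[ 4    -6   -1      6 ]
[ 0  -1/2  5/4  -13/2 ]
[ 0     0  -33    149 ]
[ 0     0    0      0 ]
Row echelon form:
[ 4    -6   -1      6 ]
[ 0  -1/2  5/4  -13/2 ]
[ 0     0  -33    149 ]
[ 0     0    0      0 ]
Nonzero rows / pivot columns: 3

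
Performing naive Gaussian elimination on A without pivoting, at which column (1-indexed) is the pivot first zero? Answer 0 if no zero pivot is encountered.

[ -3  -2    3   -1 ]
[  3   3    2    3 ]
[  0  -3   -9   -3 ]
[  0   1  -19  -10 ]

Naive forward elimination:
R2 <- R2 - (-1)*R1:  [ 0  1  5  2 ]
R3 <- R3 - (-3)*R2:  [ 0  0  6  3 ]
R4 <- R4 - (1)*R2:  [   0    0  -24  -12 ]
R4 <- R4 - (-4)*R3:  [ 0  0  0  0 ]
Matrix at this point:
[ -3  -2  3  -1 ]
[  0   1  5   2 ]
[  0   0  6   3 ]
[  0   0  0   0 ]
Pivot entry (4,4) in the last row is zero and there are no rows below to swap with -> zero pivot in column 4 (A is singular).

first zero-pivot column = 4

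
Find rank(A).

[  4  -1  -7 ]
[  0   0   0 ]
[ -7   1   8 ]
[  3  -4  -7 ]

rank(A) = 3

Row reduction:
R3 <- R3 - (-7/4)*R1:  [     0   -3/4  -17/4 ]
R4 <- R4 - (3/4)*R1:  [     0  -13/4   -7/4 ]
R2 <-> R3   (pivot in column 2 was zero)
[ 4     -1     -7 ]
[ 0   -3/4  -17/4 ]
[ 0      0      0 ]
[ 0  -13/4   -7/4 ]
R4 <- R4 - (13/3)*R2:  [    0     0  50/3 ]
R3 <-> R4   (pivot in column 3 was zero)
[ 4    -1     -7 ]
[ 0  -3/4  -17/4 ]
[ 0     0   50/3 ]
[ 0     0      0 ]
Row echelon form:
[ 4    -1     -7 ]
[ 0  -3/4  -17/4 ]
[ 0     0   50/3 ]
[ 0     0      0 ]
Nonzero rows / pivot columns: 3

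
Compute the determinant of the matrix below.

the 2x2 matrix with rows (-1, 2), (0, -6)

det(A) = 6

Forward elimination:
Upper-triangular form:
[ -1   2 ]
[  0  -6 ]
det(A) = (-1)^0 * (-1) * (-6) = 6  (0 row swaps -> sign +1)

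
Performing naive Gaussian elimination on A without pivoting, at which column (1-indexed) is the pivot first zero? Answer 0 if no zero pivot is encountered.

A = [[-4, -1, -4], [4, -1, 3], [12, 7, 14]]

first zero-pivot column = 3

Naive forward elimination:
R2 <- R2 - (-1)*R1:  [  0  -2  -1 ]
R3 <- R3 - (-3)*R1:  [ 0  4  2 ]
R3 <- R3 - (-2)*R2:  [ 0  0  0 ]
Matrix at this point:
[ -4  -1  -4 ]
[  0  -2  -1 ]
[  0   0   0 ]
Pivot entry (3,3) in the last row is zero and there are no rows below to swap with -> zero pivot in column 3 (A is singular).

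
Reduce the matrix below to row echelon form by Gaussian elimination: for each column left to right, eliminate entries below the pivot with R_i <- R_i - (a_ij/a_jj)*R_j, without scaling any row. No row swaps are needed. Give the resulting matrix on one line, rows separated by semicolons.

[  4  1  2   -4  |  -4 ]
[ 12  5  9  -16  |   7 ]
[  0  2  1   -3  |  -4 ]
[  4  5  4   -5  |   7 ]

REF = [4 1 2 -4 -4; 0 2 3 -4 19; 0 0 -2 1 -23; 0 0 0 5 19]

Forward elimination:
R2 <- R2 - (3)*R1:  [  0   2   3  -4  19 ]
R4 <- R4 - (1)*R1:  [  0   4   2  -1  11 ]
R3 <- R3 - (1)*R2:  [   0    0   -2    1  -23 ]
R4 <- R4 - (2)*R2:  [   0    0   -4    7  -27 ]
R4 <- R4 - (2)*R3:  [  0   0   0   5  19 ]
Row echelon form:
[ 4  1   2  -4  |   -4 ]
[ 0  2   3  -4  |   19 ]
[ 0  0  -2   1  |  -23 ]
[ 0  0   0   5  |   19 ]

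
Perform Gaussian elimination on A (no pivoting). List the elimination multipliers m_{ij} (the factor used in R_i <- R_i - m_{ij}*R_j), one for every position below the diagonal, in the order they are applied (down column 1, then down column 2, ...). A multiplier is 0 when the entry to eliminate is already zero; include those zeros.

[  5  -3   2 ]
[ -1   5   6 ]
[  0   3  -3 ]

Forward elimination:
R2 <- R2 - (-1/5)*R1:  [    0  22/5  32/5 ]
R3: entry in column 1 is already 0 -> m_{31} = 0 (no row operation needed)
R3 <- R3 - (15/22)*R2:  [      0       0  -81/11 ]
Multipliers (in order of application): m_{21} = -1/5, m_{31} = 0, m_{32} = 15/22

multipliers: -1/5, 0, 15/22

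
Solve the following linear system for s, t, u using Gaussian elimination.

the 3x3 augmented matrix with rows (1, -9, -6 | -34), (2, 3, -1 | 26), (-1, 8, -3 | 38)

Forward elimination on [A|b]:
R2 <- R2 - (2)*R1:  [  0  21  11  94 ]
R3 <- R3 - (-1)*R1:  [  0  -1  -9   4 ]
R3 <- R3 - (-1/21)*R2:  [       0        0  -178/21   178/21 ]
Row echelon form:
[ 1  -9       -6  |     -34 ]
[ 0  21       11  |      94 ]
[ 0   0  -178/21  |  178/21 ]
Back-substitution:
u = (178/21) / (-178/21) = -1
t = (94 - (11)*(-1)) / 21 = 5
s = (-34 - (-9)*(5) - (-6)*(-1)) / 1 = 5

(5, 5, -1)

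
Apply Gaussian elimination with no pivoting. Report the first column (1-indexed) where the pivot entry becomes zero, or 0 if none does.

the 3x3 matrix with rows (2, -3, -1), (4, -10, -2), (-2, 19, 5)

Naive forward elimination:
R2 <- R2 - (2)*R1:  [  0  -4   0 ]
R3 <- R3 - (-1)*R1:  [  0  16   4 ]
R3 <- R3 - (-4)*R2:  [ 0  0  4 ]
All pivots nonzero; naive elimination completes without hitting a zero pivot.

first zero-pivot column = 0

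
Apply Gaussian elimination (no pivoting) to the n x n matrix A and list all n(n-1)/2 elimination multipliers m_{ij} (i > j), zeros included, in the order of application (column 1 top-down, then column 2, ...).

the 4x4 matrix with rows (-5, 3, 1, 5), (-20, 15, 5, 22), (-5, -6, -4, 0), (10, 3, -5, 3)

Forward elimination:
R2 <- R2 - (4)*R1:  [ 0  3  1  2 ]
R3 <- R3 - (1)*R1:  [  0  -9  -5  -5 ]
R4 <- R4 - (-2)*R1:  [  0   9  -3  13 ]
R3 <- R3 - (-3)*R2:  [  0   0  -2   1 ]
R4 <- R4 - (3)*R2:  [  0   0  -6   7 ]
R4 <- R4 - (3)*R3:  [ 0  0  0  4 ]
Multipliers (in order of application): m_{21} = 4, m_{31} = 1, m_{41} = -2, m_{32} = -3, m_{42} = 3, m_{43} = 3

multipliers: 4, 1, -2, -3, 3, 3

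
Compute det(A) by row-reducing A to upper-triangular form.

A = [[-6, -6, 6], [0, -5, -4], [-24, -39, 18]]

Forward elimination:
R3 <- R3 - (4)*R1:  [   0  -15   -6 ]
R3 <- R3 - (3)*R2:  [ 0  0  6 ]
Upper-triangular form:
[ -6  -6   6 ]
[  0  -5  -4 ]
[  0   0   6 ]
det(A) = (-1)^0 * (-6) * (-5) * (6) = 180  (0 row swaps -> sign +1)

det(A) = 180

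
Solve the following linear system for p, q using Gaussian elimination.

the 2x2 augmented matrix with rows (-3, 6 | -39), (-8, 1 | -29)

(3, -5)

Forward elimination on [A|b]:
R2 <- R2 - (8/3)*R1:  [   0  -15   75 ]
Row echelon form:
[ -3    6  |  -39 ]
[  0  -15  |   75 ]
Back-substitution:
q = (75) / -15 = -5
p = (-39 - (6)*(-5)) / -3 = 3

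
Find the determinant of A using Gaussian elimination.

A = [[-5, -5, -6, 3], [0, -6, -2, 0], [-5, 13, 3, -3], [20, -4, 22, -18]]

Forward elimination:
R3 <- R3 - (1)*R1:  [  0  18   9  -6 ]
R4 <- R4 - (-4)*R1:  [   0  -24   -2   -6 ]
R3 <- R3 - (-3)*R2:  [  0   0   3  -6 ]
R4 <- R4 - (4)*R2:  [  0   0   6  -6 ]
R4 <- R4 - (2)*R3:  [ 0  0  0  6 ]
Upper-triangular form:
[ -5  -5  -6   3 ]
[  0  -6  -2   0 ]
[  0   0   3  -6 ]
[  0   0   0   6 ]
det(A) = (-1)^0 * (-5) * (-6) * (3) * (6) = 540  (0 row swaps -> sign +1)

det(A) = 540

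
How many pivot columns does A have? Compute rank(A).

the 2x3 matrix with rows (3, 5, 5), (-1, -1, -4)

Row reduction:
R2 <- R2 - (-1/3)*R1:  [    0   2/3  -7/3 ]
Row echelon form:
[ 3    5     5 ]
[ 0  2/3  -7/3 ]
Nonzero rows / pivot columns: 2

rank(A) = 2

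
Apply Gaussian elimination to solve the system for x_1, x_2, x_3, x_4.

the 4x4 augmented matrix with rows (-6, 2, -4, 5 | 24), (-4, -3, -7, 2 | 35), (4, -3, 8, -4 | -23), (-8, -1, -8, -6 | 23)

Forward elimination on [A|b]:
R2 <- R2 - (2/3)*R1:  [     0  -13/3  -13/3   -4/3     19 ]
R3 <- R3 - (-2/3)*R1:  [    0  -5/3  16/3  -2/3    -7 ]
R4 <- R4 - (4/3)*R1:  [     0  -11/3   -8/3  -38/3     -9 ]
R3 <- R3 - (5/13)*R2:  [       0        0        7    -2/13  -186/13 ]
R4 <- R4 - (11/13)*R2:  [       0        0        1  -150/13  -326/13 ]
R4 <- R4 - (1/7)*R3:  [        0         0         0  -1048/91  -2096/91 ]
Row echelon form:
[ -6      2     -4         5  |        24 ]
[  0  -13/3  -13/3      -4/3  |        19 ]
[  0      0      7     -2/13  |   -186/13 ]
[  0      0      0  -1048/91  |  -2096/91 ]
Back-substitution:
x_4 = (-2096/91) / (-1048/91) = 2
x_3 = (-186/13 - (-2/13)*(2)) / 7 = -2
x_2 = (19 - (-13/3)*(-2) - (-4/3)*(2)) / (-13/3) = -3
x_1 = (24 - (2)*(-3) - (-4)*(-2) - (5)*(2)) / -6 = -2

(-2, -3, -2, 2)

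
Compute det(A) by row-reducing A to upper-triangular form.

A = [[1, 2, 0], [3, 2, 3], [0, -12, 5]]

det(A) = 16

Forward elimination:
R2 <- R2 - (3)*R1:  [  0  -4   3 ]
R3 <- R3 - (3)*R2:  [  0   0  -4 ]
Upper-triangular form:
[ 1   2   0 ]
[ 0  -4   3 ]
[ 0   0  -4 ]
det(A) = (-1)^0 * (1) * (-4) * (-4) = 16  (0 row swaps -> sign +1)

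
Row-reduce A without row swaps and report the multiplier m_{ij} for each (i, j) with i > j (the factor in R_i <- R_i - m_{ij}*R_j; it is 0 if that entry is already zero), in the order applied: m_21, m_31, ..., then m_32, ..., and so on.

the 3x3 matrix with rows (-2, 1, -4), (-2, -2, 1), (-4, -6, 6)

multipliers: 1, 2, 8/3

Forward elimination:
R2 <- R2 - (1)*R1:  [  0  -3   5 ]
R3 <- R3 - (2)*R1:  [  0  -8  14 ]
R3 <- R3 - (8/3)*R2:  [   0    0  2/3 ]
Multipliers (in order of application): m_{21} = 1, m_{31} = 2, m_{32} = 8/3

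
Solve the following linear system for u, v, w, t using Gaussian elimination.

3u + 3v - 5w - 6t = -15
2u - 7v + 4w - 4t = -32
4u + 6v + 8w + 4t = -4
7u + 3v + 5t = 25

(0, 0, -3, 5)

Forward elimination on [A|b]:
R2 <- R2 - (2/3)*R1:  [    0    -9  22/3     0   -22 ]
R3 <- R3 - (4/3)*R1:  [    0     2  44/3    12    16 ]
R4 <- R4 - (7/3)*R1:  [    0    -4  35/3    19    60 ]
R3 <- R3 - (-2/9)*R2:  [      0       0  440/27      12   100/9 ]
R4 <- R4 - (4/9)*R2:  [      0       0  227/27      19   628/9 ]
R4 <- R4 - (227/440)*R3:  [        0         0         0  1409/110   1409/22 ]
Row echelon form:
[ 3   3      -5        -6  |      -15 ]
[ 0  -9    22/3         0  |      -22 ]
[ 0   0  440/27        12  |    100/9 ]
[ 0   0       0  1409/110  |  1409/22 ]
Back-substitution:
t = (1409/22) / (1409/110) = 5
w = (100/9 - (12)*(5)) / (440/27) = -3
v = (-22 - (22/3)*(-3)) / -9 = 0
u = (-15 - (3)*(0) - (-5)*(-3) - (-6)*(5)) / 3 = 0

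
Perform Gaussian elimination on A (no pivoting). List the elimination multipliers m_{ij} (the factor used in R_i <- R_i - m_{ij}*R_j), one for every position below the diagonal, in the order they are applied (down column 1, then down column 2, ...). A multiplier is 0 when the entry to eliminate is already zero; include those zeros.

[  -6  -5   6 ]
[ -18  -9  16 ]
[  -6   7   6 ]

Forward elimination:
R2 <- R2 - (3)*R1:  [  0   6  -2 ]
R3 <- R3 - (1)*R1:  [  0  12   0 ]
R3 <- R3 - (2)*R2:  [ 0  0  4 ]
Multipliers (in order of application): m_{21} = 3, m_{31} = 1, m_{32} = 2

multipliers: 3, 1, 2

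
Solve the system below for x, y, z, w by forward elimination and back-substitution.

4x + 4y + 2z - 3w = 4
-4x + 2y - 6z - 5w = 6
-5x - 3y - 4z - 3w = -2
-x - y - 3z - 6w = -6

(-3, 3, 2, 0)

Forward elimination on [A|b]:
R2 <- R2 - (-1)*R1:  [  0   6  -4  -8  10 ]
R3 <- R3 - (-5/4)*R1:  [     0      2   -3/2  -27/4      3 ]
R4 <- R4 - (-1/4)*R1:  [     0      0   -5/2  -27/4     -5 ]
R3 <- R3 - (1/3)*R2:  [      0       0    -1/6  -49/12    -1/3 ]
R4 <- R4 - (15)*R3:  [     0      0      0  109/2      0 ]
Row echelon form:
[ 4  4     2      -3  |     4 ]
[ 0  6    -4      -8  |    10 ]
[ 0  0  -1/6  -49/12  |  -1/3 ]
[ 0  0     0   109/2  |     0 ]
Back-substitution:
w = (0) / (109/2) = 0
z = (-1/3 - (-49/12)*(0)) / (-1/6) = 2
y = (10 - (-4)*(2) - (-8)*(0)) / 6 = 3
x = (4 - (4)*(3) - (2)*(2) - (-3)*(0)) / 4 = -3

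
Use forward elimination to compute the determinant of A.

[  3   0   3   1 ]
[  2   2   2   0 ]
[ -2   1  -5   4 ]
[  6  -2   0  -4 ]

det(A) = 300

Forward elimination:
R2 <- R2 - (2/3)*R1:  [    0     2     0  -2/3 ]
R3 <- R3 - (-2/3)*R1:  [    0     1    -3  14/3 ]
R4 <- R4 - (2)*R1:  [  0  -2  -6  -6 ]
R3 <- R3 - (1/2)*R2:  [  0   0  -3   5 ]
R4 <- R4 - (-1)*R2:  [     0      0     -6  -20/3 ]
R4 <- R4 - (2)*R3:  [     0      0      0  -50/3 ]
Upper-triangular form:
[ 3  0   3      1 ]
[ 0  2   0   -2/3 ]
[ 0  0  -3      5 ]
[ 0  0   0  -50/3 ]
det(A) = (-1)^0 * (3) * (2) * (-3) * (-50/3) = 300  (0 row swaps -> sign +1)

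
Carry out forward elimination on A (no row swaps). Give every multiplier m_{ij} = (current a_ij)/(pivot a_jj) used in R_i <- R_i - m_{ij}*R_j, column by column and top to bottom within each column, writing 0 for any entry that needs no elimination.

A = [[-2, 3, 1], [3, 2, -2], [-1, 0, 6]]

multipliers: -3/2, 1/2, -3/13

Forward elimination:
R2 <- R2 - (-3/2)*R1:  [    0  13/2  -1/2 ]
R3 <- R3 - (1/2)*R1:  [    0  -3/2  11/2 ]
R3 <- R3 - (-3/13)*R2:  [     0      0  70/13 ]
Multipliers (in order of application): m_{21} = -3/2, m_{31} = 1/2, m_{32} = -3/13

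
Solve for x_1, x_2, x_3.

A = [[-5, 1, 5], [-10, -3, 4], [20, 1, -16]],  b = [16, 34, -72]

Forward elimination on [A|b]:
R2 <- R2 - (2)*R1:  [  0  -5  -6   2 ]
R3 <- R3 - (-4)*R1:  [  0   5   4  -8 ]
R3 <- R3 - (-1)*R2:  [  0   0  -2  -6 ]
Row echelon form:
[ -5   1   5  |  16 ]
[  0  -5  -6  |   2 ]
[  0   0  -2  |  -6 ]
Back-substitution:
x_3 = (-6) / -2 = 3
x_2 = (2 - (-6)*(3)) / -5 = -4
x_1 = (16 - (1)*(-4) - (5)*(3)) / -5 = -1

(-1, -4, 3)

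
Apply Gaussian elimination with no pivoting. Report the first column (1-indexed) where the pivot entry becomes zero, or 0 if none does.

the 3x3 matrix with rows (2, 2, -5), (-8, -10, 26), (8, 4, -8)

Naive forward elimination:
R2 <- R2 - (-4)*R1:  [  0  -2   6 ]
R3 <- R3 - (4)*R1:  [  0  -4  12 ]
R3 <- R3 - (2)*R2:  [ 0  0  0 ]
Matrix at this point:
[ 2   2  -5 ]
[ 0  -2   6 ]
[ 0   0   0 ]
Pivot entry (3,3) in the last row is zero and there are no rows below to swap with -> zero pivot in column 3 (A is singular).

first zero-pivot column = 3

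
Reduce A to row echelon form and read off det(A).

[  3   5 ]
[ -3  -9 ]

det(A) = -12

Forward elimination:
R2 <- R2 - (-1)*R1:  [  0  -4 ]
Upper-triangular form:
[ 3   5 ]
[ 0  -4 ]
det(A) = (-1)^0 * (3) * (-4) = -12  (0 row swaps -> sign +1)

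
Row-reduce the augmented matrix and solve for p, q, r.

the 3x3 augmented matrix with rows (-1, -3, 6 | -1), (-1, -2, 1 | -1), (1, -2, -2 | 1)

Forward elimination on [A|b]:
R2 <- R2 - (1)*R1:  [  0   1  -5   0 ]
R3 <- R3 - (-1)*R1:  [  0  -5   4   0 ]
R3 <- R3 - (-5)*R2:  [   0    0  -21    0 ]
Row echelon form:
[ -1  -3    6  |  -1 ]
[  0   1   -5  |   0 ]
[  0   0  -21  |   0 ]
Back-substitution:
r = (0) / -21 = 0
q = (0 - (-5)*(0)) / 1 = 0
p = (-1 - (-3)*(0) - (6)*(0)) / -1 = 1

(1, 0, 0)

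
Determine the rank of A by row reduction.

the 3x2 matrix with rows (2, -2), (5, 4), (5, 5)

Row reduction:
R2 <- R2 - (5/2)*R1:  [ 0  9 ]
R3 <- R3 - (5/2)*R1:  [  0  10 ]
R3 <- R3 - (10/9)*R2:  [ 0  0 ]
Row echelon form:
[ 2  -2 ]
[ 0   9 ]
[ 0   0 ]
Nonzero rows / pivot columns: 2

rank(A) = 2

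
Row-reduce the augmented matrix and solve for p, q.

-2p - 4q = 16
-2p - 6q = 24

Forward elimination on [A|b]:
R2 <- R2 - (1)*R1:  [  0  -2   8 ]
Row echelon form:
[ -2  -4  |  16 ]
[  0  -2  |   8 ]
Back-substitution:
q = (8) / -2 = -4
p = (16 - (-4)*(-4)) / -2 = 0

(0, -4)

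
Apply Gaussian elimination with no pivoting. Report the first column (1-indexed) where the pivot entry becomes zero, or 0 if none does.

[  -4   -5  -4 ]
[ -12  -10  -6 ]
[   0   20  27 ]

first zero-pivot column = 0

Naive forward elimination:
R2 <- R2 - (3)*R1:  [ 0  5  6 ]
R3 <- R3 - (4)*R2:  [ 0  0  3 ]
All pivots nonzero; naive elimination completes without hitting a zero pivot.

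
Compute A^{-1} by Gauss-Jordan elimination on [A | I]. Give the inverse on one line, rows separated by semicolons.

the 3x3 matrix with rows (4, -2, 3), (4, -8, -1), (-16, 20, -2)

Gauss-Jordan on [A | I]:
R1 <- (1/4)*R1:  [    1  -1/2   3/4  |   1/4     0     0 ]
R2 <- R2 - (4)*R1:  [  0  -6  -4  |  -1   1   0 ]
R3 <- R3 - (-16)*R1:  [  0  12  10  |   4   0   1 ]
R2 <- (1/-6)*R2:  [    0     1   2/3  |   1/6  -1/6     0 ]
R1 <- R1 - (-1/2)*R2:  [     1      0  13/12  |    1/3  -1/12      0 ]
R3 <- R3 - (12)*R2:  [ 0  0  2  |  2  2  1 ]
R3 <- (1/2)*R3:  [   0    0    1  |    1    1  1/2 ]
R1 <- R1 - (13/12)*R3:  [      1       0       0  |    -3/4    -7/6  -13/24 ]
R2 <- R2 - (2/3)*R3:  [    0     1     0  |  -1/2  -5/6  -1/3 ]
Right block of [I | A^{-1}] is the inverse:
[ -3/4  -7/6  -13/24 ]
[ -1/2  -5/6    -1/3 ]
[    1     1     1/2 ]

inverse = [-3/4 -7/6 -13/24; -1/2 -5/6 -1/3; 1 1 1/2]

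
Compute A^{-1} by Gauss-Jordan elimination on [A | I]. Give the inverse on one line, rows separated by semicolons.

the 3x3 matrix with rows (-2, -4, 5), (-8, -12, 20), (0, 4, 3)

inverse = [29/6 -4/3 5/6; -1 1/4 0; 4/3 -1/3 1/3]

Gauss-Jordan on [A | I]:
R1 <- (1/-2)*R1:  [    1     2  -5/2  |  -1/2     0     0 ]
R2 <- R2 - (-8)*R1:  [  0   4   0  |  -4   1   0 ]
R2 <- (1/4)*R2:  [   0    1    0  |   -1  1/4    0 ]
R1 <- R1 - (2)*R2:  [    1     0  -5/2  |   3/2  -1/2     0 ]
R3 <- R3 - (4)*R2:  [  0   0   3  |   4  -1   1 ]
R3 <- (1/3)*R3:  [    0     0     1  |   4/3  -1/3   1/3 ]
R1 <- R1 - (-5/2)*R3:  [    1     0     0  |  29/6  -4/3   5/6 ]
Right block of [I | A^{-1}] is the inverse:
[ 29/6  -4/3  5/6 ]
[   -1   1/4    0 ]
[  4/3  -1/3  1/3 ]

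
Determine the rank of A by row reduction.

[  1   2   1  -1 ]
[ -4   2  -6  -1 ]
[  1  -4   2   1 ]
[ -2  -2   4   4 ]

Row reduction:
R2 <- R2 - (-4)*R1:  [  0  10  -2  -5 ]
R3 <- R3 - (1)*R1:  [  0  -6   1   2 ]
R4 <- R4 - (-2)*R1:  [ 0  2  6  2 ]
R3 <- R3 - (-3/5)*R2:  [    0     0  -1/5    -1 ]
R4 <- R4 - (1/5)*R2:  [    0     0  32/5     3 ]
R4 <- R4 - (-32)*R3:  [   0    0    0  -29 ]
Row echelon form:
[ 1   2     1   -1 ]
[ 0  10    -2   -5 ]
[ 0   0  -1/5   -1 ]
[ 0   0     0  -29 ]
Nonzero rows / pivot columns: 4

rank(A) = 4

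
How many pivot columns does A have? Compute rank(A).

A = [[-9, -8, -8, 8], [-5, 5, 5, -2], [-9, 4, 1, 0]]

Row reduction:
R2 <- R2 - (5/9)*R1:  [     0   85/9   85/9  -58/9 ]
R3 <- R3 - (1)*R1:  [  0  12   9  -8 ]
R3 <- R3 - (108/85)*R2:  [     0      0     -3  16/85 ]
Row echelon form:
[ -9    -8    -8      8 ]
[  0  85/9  85/9  -58/9 ]
[  0     0    -3  16/85 ]
Nonzero rows / pivot columns: 3

rank(A) = 3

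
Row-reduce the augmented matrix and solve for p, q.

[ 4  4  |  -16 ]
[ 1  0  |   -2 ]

(-2, -2)

Forward elimination on [A|b]:
R2 <- R2 - (1/4)*R1:  [  0  -1   2 ]
Row echelon form:
[ 4   4  |  -16 ]
[ 0  -1  |    2 ]
Back-substitution:
q = (2) / -1 = -2
p = (-16 - (4)*(-2)) / 4 = -2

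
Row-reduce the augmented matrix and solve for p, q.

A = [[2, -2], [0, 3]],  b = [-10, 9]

Forward elimination on [A|b]:
Row echelon form:
[ 2  -2  |  -10 ]
[ 0   3  |    9 ]
Back-substitution:
q = (9) / 3 = 3
p = (-10 - (-2)*(3)) / 2 = -2

(-2, 3)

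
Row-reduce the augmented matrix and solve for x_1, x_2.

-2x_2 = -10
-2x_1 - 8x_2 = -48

(4, 5)

Forward elimination on [A|b]:
R1 <-> R2   (pivot in column 1 was zero)
[ -2  -8  -48 ]
[  0  -2  -10 ]
Row echelon form:
[ -2  -8  |  -48 ]
[  0  -2  |  -10 ]
Back-substitution:
x_2 = (-10) / -2 = 5
x_1 = (-48 - (-8)*(5)) / -2 = 4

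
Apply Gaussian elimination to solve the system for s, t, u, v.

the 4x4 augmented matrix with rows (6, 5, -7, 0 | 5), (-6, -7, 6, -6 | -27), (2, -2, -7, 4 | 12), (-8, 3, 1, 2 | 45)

(-4, 3, -2, 3)

Forward elimination on [A|b]:
R2 <- R2 - (-1)*R1:  [   0   -2   -1   -6  -22 ]
R3 <- R3 - (1/3)*R1:  [     0  -11/3  -14/3      4   31/3 ]
R4 <- R4 - (-4/3)*R1:  [     0   29/3  -25/3      2  155/3 ]
R3 <- R3 - (11/6)*R2:  [     0      0  -17/6     15  152/3 ]
R4 <- R4 - (-29/6)*R2:  [      0       0   -79/6     -27  -164/3 ]
R4 <- R4 - (79/17)*R3:  [        0         0         0  -1644/17  -4932/17 ]
Row echelon form:
[ 6   5     -7         0  |         5 ]
[ 0  -2     -1        -6  |       -22 ]
[ 0   0  -17/6        15  |     152/3 ]
[ 0   0      0  -1644/17  |  -4932/17 ]
Back-substitution:
v = (-4932/17) / (-1644/17) = 3
u = (152/3 - (15)*(3)) / (-17/6) = -2
t = (-22 - (-1)*(-2) - (-6)*(3)) / -2 = 3
s = (5 - (5)*(3) - (-7)*(-2)) / 6 = -4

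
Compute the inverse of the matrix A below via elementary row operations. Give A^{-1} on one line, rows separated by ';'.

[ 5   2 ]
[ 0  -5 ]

inverse = [1/5 2/25; 0 -1/5]

Gauss-Jordan on [A | I]:
R1 <- (1/5)*R1:  [   1  2/5  |  1/5    0 ]
R2 <- (1/-5)*R2:  [    0     1  |     0  -1/5 ]
R1 <- R1 - (2/5)*R2:  [    1     0  |   1/5  2/25 ]
Right block of [I | A^{-1}] is the inverse:
[ 1/5  2/25 ]
[   0  -1/5 ]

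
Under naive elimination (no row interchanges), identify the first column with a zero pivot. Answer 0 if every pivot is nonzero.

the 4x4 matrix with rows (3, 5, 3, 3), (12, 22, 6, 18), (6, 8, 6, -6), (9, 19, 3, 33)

Naive forward elimination:
R2 <- R2 - (4)*R1:  [  0   2  -6   6 ]
R3 <- R3 - (2)*R1:  [   0   -2    0  -12 ]
R4 <- R4 - (3)*R1:  [  0   4  -6  24 ]
R3 <- R3 - (-1)*R2:  [  0   0  -6  -6 ]
R4 <- R4 - (2)*R2:  [  0   0   6  12 ]
R4 <- R4 - (-1)*R3:  [ 0  0  0  6 ]
All pivots nonzero; naive elimination completes without hitting a zero pivot.

first zero-pivot column = 0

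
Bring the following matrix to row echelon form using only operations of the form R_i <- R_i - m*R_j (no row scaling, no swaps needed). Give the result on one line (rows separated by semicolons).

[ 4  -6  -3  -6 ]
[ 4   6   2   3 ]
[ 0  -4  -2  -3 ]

Forward elimination:
R2 <- R2 - (1)*R1:  [  0  12   5   9 ]
R3 <- R3 - (-1/3)*R2:  [    0     0  -1/3     0 ]
Row echelon form:
[ 4  -6    -3  -6 ]
[ 0  12     5   9 ]
[ 0   0  -1/3   0 ]

REF = [4 -6 -3 -6; 0 12 5 9; 0 0 -1/3 0]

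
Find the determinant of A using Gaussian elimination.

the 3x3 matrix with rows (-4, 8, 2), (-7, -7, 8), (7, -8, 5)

det(A) = 822

Forward elimination:
R2 <- R2 - (7/4)*R1:  [   0  -21  9/2 ]
R3 <- R3 - (-7/4)*R1:  [    0     6  17/2 ]
R3 <- R3 - (-2/7)*R2:  [      0       0  137/14 ]
Upper-triangular form:
[ -4    8       2 ]
[  0  -21     9/2 ]
[  0    0  137/14 ]
det(A) = (-1)^0 * (-4) * (-21) * (137/14) = 822  (0 row swaps -> sign +1)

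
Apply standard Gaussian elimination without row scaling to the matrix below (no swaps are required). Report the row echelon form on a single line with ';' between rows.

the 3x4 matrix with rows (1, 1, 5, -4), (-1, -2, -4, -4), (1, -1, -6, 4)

REF = [1 1 5 -4; 0 -1 1 -8; 0 0 -13 24]

Forward elimination:
R2 <- R2 - (-1)*R1:  [  0  -1   1  -8 ]
R3 <- R3 - (1)*R1:  [   0   -2  -11    8 ]
R3 <- R3 - (2)*R2:  [   0    0  -13   24 ]
Row echelon form:
[ 1   1    5  -4 ]
[ 0  -1    1  -8 ]
[ 0   0  -13  24 ]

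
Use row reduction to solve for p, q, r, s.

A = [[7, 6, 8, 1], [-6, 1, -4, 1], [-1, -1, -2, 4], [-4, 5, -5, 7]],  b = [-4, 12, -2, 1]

(-4, 0, 3, 0)

Forward elimination on [A|b]:
R2 <- R2 - (-6/7)*R1:  [    0  43/7  20/7  13/7  60/7 ]
R3 <- R3 - (-1/7)*R1:  [     0   -1/7   -6/7   29/7  -18/7 ]
R4 <- R4 - (-4/7)*R1:  [    0  59/7  -3/7  53/7  -9/7 ]
R3 <- R3 - (-1/43)*R2:  [       0        0   -34/43   180/43  -102/43 ]
R4 <- R4 - (59/43)*R2:  [       0        0  -187/43   216/43  -561/43 ]
R4 <- R4 - (11/2)*R3:  [   0    0    0  -18    0 ]
Row echelon form:
[ 7     6       8       1  |       -4 ]
[ 0  43/7    20/7    13/7  |     60/7 ]
[ 0     0  -34/43  180/43  |  -102/43 ]
[ 0     0       0     -18  |        0 ]
Back-substitution:
s = (0) / -18 = 0
r = (-102/43 - (180/43)*(0)) / (-34/43) = 3
q = (60/7 - (20/7)*(3) - (13/7)*(0)) / (43/7) = 0
p = (-4 - (6)*(0) - (8)*(3) - (1)*(0)) / 7 = -4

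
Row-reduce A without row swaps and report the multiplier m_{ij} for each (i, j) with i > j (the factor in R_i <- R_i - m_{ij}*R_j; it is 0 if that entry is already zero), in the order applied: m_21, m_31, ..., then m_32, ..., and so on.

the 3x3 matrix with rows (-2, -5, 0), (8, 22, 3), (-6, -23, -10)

Forward elimination:
R2 <- R2 - (-4)*R1:  [ 0  2  3 ]
R3 <- R3 - (3)*R1:  [   0   -8  -10 ]
R3 <- R3 - (-4)*R2:  [ 0  0  2 ]
Multipliers (in order of application): m_{21} = -4, m_{31} = 3, m_{32} = -4

multipliers: -4, 3, -4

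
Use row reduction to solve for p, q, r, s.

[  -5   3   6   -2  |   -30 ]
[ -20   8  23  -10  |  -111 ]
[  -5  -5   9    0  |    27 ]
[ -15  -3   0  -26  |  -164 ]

Forward elimination on [A|b]:
R2 <- R2 - (4)*R1:  [  0  -4  -1  -2   9 ]
R3 <- R3 - (1)*R1:  [  0  -8   3   2  57 ]
R4 <- R4 - (3)*R1:  [   0  -12  -18  -20  -74 ]
R3 <- R3 - (2)*R2:  [  0   0   5   6  39 ]
R4 <- R4 - (3)*R2:  [    0     0   -15   -14  -101 ]
R4 <- R4 - (-3)*R3:  [  0   0   0   4  16 ]
Row echelon form:
[ -5   3   6  -2  |  -30 ]
[  0  -4  -1  -2  |    9 ]
[  0   0   5   6  |   39 ]
[  0   0   0   4  |   16 ]
Back-substitution:
s = (16) / 4 = 4
r = (39 - (6)*(4)) / 5 = 3
q = (9 - (-1)*(3) - (-2)*(4)) / -4 = -5
p = (-30 - (3)*(-5) - (6)*(3) - (-2)*(4)) / -5 = 5

(5, -5, 3, 4)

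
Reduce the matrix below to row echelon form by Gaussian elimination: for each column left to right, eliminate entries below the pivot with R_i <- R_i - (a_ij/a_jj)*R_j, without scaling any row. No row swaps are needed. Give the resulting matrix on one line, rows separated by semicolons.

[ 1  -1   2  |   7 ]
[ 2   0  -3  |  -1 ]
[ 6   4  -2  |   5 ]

REF = [1 -1 2 7; 0 2 -7 -15; 0 0 21 38]

Forward elimination:
R2 <- R2 - (2)*R1:  [   0    2   -7  -15 ]
R3 <- R3 - (6)*R1:  [   0   10  -14  -37 ]
R3 <- R3 - (5)*R2:  [  0   0  21  38 ]
Row echelon form:
[ 1  -1   2  |    7 ]
[ 0   2  -7  |  -15 ]
[ 0   0  21  |   38 ]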